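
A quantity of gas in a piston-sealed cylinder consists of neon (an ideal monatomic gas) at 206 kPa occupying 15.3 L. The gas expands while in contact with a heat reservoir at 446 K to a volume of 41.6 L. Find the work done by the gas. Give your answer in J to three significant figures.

Isothermal: W = nRT ln(V₂/V₁) = P₁V₁ ln(V₂/V₁).
P₁V₁ = (206 kPa)(15.3 L) = 3152 J.
W = 3152 × ln(41.6/15.3) = 3152 × 1
W_by_gas = 3153 J.

W ≈ 3150 J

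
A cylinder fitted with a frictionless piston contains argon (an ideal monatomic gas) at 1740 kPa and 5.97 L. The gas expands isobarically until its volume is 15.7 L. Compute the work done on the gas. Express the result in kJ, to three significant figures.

W ≈ -16.9 kJ

Isobaric: W = P ΔV.
W = (1740 kPa)(15.7 − 5.97 L) = (1740)(9.73) = 16930 J.
Work on gas = −W_by = -16930 J.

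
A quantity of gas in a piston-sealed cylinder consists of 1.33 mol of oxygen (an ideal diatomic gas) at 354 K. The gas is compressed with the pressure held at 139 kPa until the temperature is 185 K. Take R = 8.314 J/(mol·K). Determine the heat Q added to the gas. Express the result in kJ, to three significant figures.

Q ≈ -6.54 kJ

Isobaric: W = nRΔT = (1.33)(8.314)(-169) = -1869 J.
ΔU = nCᵥΔT with Cᵥ = 5R/2: ΔU = (1.33)(20.79)(-169) = -4672 J.
Q = ΔU + W = -4672 − 1869 = -6541 J.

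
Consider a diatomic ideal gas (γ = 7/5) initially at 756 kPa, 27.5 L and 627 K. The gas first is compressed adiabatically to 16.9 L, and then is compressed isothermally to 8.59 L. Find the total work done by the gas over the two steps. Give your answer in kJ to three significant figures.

W_total ≈ -28.3 kJ

Step 1 (adiabatic): W = (P₁V₁ − P₂V₂)/(γ−1) = (20790 − 25260)/0.4 = -11175 J.
After step 1: P = 1495 kPa, V = 16.9 L, T = 761.8 K.
Step 2 (isothermal): W = P₁V₁ ln(V₂/V₁) = (25260) ln(8.59/16.9) = -17094 J.
W_total = -11175 − 17094 = -28269 J.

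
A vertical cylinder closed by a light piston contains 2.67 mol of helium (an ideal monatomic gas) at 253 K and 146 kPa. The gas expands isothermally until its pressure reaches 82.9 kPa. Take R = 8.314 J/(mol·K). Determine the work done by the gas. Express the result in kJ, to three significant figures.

W ≈ 3.18 kJ

Isothermal process: W = nRT ln(V₂/V₁) = nRT ln(P₁/P₂).
W = (2.67)(8.314)(253) × ln(146/82.9)
  = 5616 × ln(1.761) = 5616 × 0.566
W_by_gas = 3179 J.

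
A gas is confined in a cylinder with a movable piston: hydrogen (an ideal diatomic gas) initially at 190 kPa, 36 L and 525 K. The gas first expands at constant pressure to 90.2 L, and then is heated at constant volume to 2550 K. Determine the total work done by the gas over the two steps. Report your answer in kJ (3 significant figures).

Step 1 (isobaric): W = PΔV = (190 kPa)(90.2 − 36 L) = 10298 J.
Step 2 (isochoric): W = 0 (constant volume).
W_total = 10298 + 0 = 10298 J.

W_total ≈ 10.3 kJ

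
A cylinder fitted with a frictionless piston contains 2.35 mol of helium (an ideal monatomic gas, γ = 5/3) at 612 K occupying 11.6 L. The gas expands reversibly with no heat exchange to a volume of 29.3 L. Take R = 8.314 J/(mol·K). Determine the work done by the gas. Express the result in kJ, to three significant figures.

W ≈ 8.27 kJ

Adiabatic: TV^(γ−1) = const with γ = 5/3.
T₂ = T₁ (V₁/V₂)^(γ−1) = 612 × (11.6/29.3)^0.667 = 612 × 0.5392 = 330 K.
W_by = nCᵥ(T₁ − T₂) = (2.35)(12.47)(612 − 330) = 8265 J.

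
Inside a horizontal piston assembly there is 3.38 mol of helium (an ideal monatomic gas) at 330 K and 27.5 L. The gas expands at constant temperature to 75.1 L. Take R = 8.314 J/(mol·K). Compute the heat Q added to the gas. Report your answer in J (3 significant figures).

Isothermal ⇒ ΔU = 0, so Q = W = nRT ln(V₂/V₁).
Q = (3.38)(8.314)(330) ln(75.1/27.5) = 9273 × 1.005 = 9316 J.

Q ≈ 9320 J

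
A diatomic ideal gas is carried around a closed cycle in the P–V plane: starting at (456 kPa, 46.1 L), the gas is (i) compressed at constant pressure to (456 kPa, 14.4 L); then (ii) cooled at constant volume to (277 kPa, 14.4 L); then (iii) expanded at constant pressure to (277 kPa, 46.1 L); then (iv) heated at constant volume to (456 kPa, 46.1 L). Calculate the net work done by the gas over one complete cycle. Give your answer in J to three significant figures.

W_net ≈ -5670 J

Constant-volume legs do no work.
W(i) = (456)(14.4 − 46.1) = -14455 J; W(iii) = (277)(46.1 − 14.4) = 8781 J.
W_net = -14455 + 8781 = -5674 J (the counter-clockwise enclosed area).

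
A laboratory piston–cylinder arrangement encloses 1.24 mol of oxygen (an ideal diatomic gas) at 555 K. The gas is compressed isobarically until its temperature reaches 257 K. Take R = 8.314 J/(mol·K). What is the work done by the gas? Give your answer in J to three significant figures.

Isobaric: W = P ΔV = nR ΔT.
W = (1.24)(8.314)(257 − 555) = -3072 J.

W ≈ -3070 J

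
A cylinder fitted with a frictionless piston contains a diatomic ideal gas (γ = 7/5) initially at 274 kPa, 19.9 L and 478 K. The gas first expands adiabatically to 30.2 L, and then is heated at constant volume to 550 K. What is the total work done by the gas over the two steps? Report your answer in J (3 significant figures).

W_total ≈ 2090 J

Step 1 (adiabatic): W = (P₁V₁ − P₂V₂)/(γ−1) = (5453 − 4615)/0.4 = 2095 J.
Step 2 (isochoric): W = 0 (constant volume).
W_total = 2095 + 0 = 2095 J.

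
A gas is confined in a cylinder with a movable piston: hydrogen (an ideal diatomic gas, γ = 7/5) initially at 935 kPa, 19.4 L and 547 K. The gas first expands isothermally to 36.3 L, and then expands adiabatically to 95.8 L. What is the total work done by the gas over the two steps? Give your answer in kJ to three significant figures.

W_total ≈ 26.0 kJ

Step 1 (isothermal): W = P₁V₁ ln(V₂/V₁) = (18139) ln(36.3/19.4) = 11365 J.
After step 1: P = 499.7 kPa, V = 36.3 L, T = 547 K.
Step 2 (adiabatic): W = (P₁V₁ − P₂V₂)/(γ−1) = (18139 − 12304)/0.4 = 14589 J.
W_total = 11365 + 14589 = 25954 J.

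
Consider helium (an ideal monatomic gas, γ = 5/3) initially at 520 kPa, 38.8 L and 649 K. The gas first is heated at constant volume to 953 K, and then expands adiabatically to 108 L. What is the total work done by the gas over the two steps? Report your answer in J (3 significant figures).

Step 1 (isochoric): W = 0 (constant volume).
After step 1: P = 763.6 kPa (V unchanged).
Step 2 (adiabatic): W = (P₁V₁ − P₂V₂)/(γ−1) = (29627 − 14972)/0.667 = 21982 J.
W_total = 0 + 21982 = 21982 J.

W_total ≈ 22000 J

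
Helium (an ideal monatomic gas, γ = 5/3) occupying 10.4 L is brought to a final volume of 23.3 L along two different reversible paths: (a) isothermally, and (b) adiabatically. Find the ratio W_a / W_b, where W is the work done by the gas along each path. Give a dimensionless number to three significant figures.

W_a / W_b ≈ 1.29

Path (a) isothermal: W = P₁V₁ ln(V₂/V₁) → W_a/(P₁V₁) = 0.8066.
Path (b) adiabatic: W = P₁V₁(1 − (V₁/V₂)^(γ−1))/(γ−1) → W_b/(P₁V₁) = 0.6239.
W_a / W_b = 0.8066 / 0.6239 = 1.293.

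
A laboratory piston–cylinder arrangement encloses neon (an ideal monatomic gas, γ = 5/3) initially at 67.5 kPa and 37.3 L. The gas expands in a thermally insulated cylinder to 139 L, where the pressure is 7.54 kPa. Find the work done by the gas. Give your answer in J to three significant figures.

W ≈ 2200 J

Adiabatic: W = (P₁V₁ − P₂V₂)/(γ − 1) with γ = 5/3.
P₁V₁ = 2518 J, P₂V₂ = 1048 J.
W = (2518 − 1048) / 0.6667 = 2205 J.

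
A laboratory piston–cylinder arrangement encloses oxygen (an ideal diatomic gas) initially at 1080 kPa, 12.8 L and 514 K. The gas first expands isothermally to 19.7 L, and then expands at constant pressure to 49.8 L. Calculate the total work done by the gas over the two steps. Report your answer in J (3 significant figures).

W_total ≈ 27100 J

Step 1 (isothermal): W = P₁V₁ ln(V₂/V₁) = (13824) ln(19.7/12.8) = 5961 J.
After step 1: P = 701.7 kPa, V = 19.7 L, T = 514 K.
Step 2 (isobaric): W = PΔV = (701.7 kPa)(49.8 − 19.7 L) = 21122 J.
W_total = 5961 + 21122 = 27082 J.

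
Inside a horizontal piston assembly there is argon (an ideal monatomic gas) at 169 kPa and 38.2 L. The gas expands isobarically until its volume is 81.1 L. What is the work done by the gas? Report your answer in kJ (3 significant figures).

W ≈ 7.25 kJ

Isobaric: W = P ΔV.
W = (169 kPa)(81.1 − 38.2 L) = (169)(42.9) = 7250 J.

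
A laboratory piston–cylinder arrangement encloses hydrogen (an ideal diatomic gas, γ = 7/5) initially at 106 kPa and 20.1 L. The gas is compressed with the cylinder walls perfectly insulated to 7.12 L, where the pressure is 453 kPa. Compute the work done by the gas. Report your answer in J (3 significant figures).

Adiabatic: W = (P₁V₁ − P₂V₂)/(γ − 1) with γ = 7/5.
P₁V₁ = 2131 J, P₂V₂ = 3225 J.
W = (2131 − 3225) / 0.4 = -2737 J.

W ≈ -2740 J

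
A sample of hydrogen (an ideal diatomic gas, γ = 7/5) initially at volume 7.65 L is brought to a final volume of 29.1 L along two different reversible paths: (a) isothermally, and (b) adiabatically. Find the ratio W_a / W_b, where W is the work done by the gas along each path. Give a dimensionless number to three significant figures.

W_a / W_b ≈ 1.29

Path (a) isothermal: W = P₁V₁ ln(V₂/V₁) → W_a/(P₁V₁) = 1.336.
Path (b) adiabatic: W = P₁V₁(1 − (V₁/V₂)^(γ−1))/(γ−1) → W_b/(P₁V₁) = 1.035.
W_a / W_b = 1.336 / 1.035 = 1.291.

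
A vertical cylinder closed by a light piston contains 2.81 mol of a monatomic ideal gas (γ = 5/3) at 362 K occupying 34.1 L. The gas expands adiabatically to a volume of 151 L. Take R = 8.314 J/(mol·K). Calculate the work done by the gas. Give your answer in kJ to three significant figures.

W ≈ 7.98 kJ

Adiabatic: TV^(γ−1) = const with γ = 5/3.
T₂ = T₁ (V₁/V₂)^(γ−1) = 362 × (34.1/151)^0.667 = 362 × 0.3708 = 134.2 K.
W_by = nCᵥ(T₁ − T₂) = (2.81)(12.47)(362 − 134.2) = 7981 J.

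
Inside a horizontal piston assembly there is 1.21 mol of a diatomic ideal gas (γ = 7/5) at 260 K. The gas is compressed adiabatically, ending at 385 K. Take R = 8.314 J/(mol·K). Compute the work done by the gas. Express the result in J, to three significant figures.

Adiabatic ⇒ Q = 0, so W_by = −ΔU = nCᵥ(T₁ − T₂).
Cᵥ = 5R/2 = 20.79 J/(mol·K).
W = (1.21)(20.79)(260 − 385) = -3144 J.

W ≈ -3140 J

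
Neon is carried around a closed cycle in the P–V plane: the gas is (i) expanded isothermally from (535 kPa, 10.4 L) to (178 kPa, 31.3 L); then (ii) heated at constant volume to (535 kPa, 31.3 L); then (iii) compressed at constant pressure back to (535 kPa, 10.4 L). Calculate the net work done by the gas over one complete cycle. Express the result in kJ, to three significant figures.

W_net ≈ -5.05 kJ

Leg (i): W = PᵢVᵢ ln(V_f/Vᵢ) = (5564) ln(31.3/10.4) = 6130 J.
Leg (ii): W = 0.
Leg (iii): W = PΔV = (535)(10.4 − 31.3) = -11182 J.
W_net = 6130 − 11182 = -5051 J.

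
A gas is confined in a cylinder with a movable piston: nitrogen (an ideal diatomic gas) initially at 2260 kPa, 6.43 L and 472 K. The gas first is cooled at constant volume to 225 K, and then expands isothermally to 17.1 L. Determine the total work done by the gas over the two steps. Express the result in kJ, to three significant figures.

W_total ≈ 6.78 kJ

Step 1 (isochoric): W = 0 (constant volume).
After step 1: P = 1077 kPa (V unchanged).
Step 2 (isothermal): W = P₁V₁ ln(V₂/V₁) = (6927) ln(17.1/6.43) = 6776 J.
W_total = 0 + 6776 = 6776 J.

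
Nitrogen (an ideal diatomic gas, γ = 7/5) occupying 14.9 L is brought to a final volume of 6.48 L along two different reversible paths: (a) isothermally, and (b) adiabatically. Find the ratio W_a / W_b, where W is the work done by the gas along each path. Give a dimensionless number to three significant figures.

Path (a) isothermal: W = P₁V₁ ln(V₂/V₁) → W_a/(P₁V₁) = -0.8326.
Path (b) adiabatic: W = P₁V₁(1 − (V₁/V₂)^(γ−1))/(γ−1) → W_b/(P₁V₁) = -0.9881.
W_a / W_b = -0.8326 / -0.9881 = 0.8427.

W_a / W_b ≈ 0.843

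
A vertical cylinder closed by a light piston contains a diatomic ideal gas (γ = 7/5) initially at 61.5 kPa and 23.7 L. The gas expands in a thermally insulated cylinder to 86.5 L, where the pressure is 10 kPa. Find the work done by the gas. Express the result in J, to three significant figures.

Adiabatic: W = (P₁V₁ − P₂V₂)/(γ − 1) with γ = 7/5.
P₁V₁ = 1458 J, P₂V₂ = 865 J.
W = (1458 − 865) / 0.4 = 1481 J.

W ≈ 1480 J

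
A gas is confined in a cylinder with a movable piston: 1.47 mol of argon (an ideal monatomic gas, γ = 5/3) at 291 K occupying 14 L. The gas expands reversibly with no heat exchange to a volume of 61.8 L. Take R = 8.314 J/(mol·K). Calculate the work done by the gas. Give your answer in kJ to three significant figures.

Adiabatic: TV^(γ−1) = const with γ = 5/3.
T₂ = T₁ (V₁/V₂)^(γ−1) = 291 × (14/61.8)^0.667 = 291 × 0.3716 = 108.1 K.
W_by = nCᵥ(T₁ − T₂) = (1.47)(12.47)(291 − 108.1) = 3352 J.

W ≈ 3.35 kJ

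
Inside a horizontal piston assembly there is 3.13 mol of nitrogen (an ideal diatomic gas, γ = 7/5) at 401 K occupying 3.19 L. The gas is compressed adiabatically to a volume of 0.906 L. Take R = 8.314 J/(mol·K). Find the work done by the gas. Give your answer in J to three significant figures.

Adiabatic: TV^(γ−1) = const with γ = 7/5.
T₂ = T₁ (V₁/V₂)^(γ−1) = 401 × (3.19/0.906)^0.4 = 401 × 1.654 = 663.5 K.
W_by = nCᵥ(T₁ − T₂) = (3.13)(20.79)(401 − 663.5) = -17074 J.

W ≈ -17100 J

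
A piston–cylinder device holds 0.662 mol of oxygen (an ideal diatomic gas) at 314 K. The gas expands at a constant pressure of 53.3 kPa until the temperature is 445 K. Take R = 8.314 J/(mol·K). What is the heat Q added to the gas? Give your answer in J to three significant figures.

Isobaric: W = nRΔT = (0.662)(8.314)(131) = 721 J.
ΔU = nCᵥΔT with Cᵥ = 5R/2: ΔU = (0.662)(20.79)(131) = 1803 J.
Q = ΔU + W = 1803 + 721 = 2524 J.

Q ≈ 2520 J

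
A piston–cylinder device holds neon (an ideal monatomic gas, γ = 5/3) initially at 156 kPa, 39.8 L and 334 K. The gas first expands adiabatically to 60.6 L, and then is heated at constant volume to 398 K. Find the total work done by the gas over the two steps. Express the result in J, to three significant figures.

W_total ≈ 2280 J

Step 1 (adiabatic): W = (P₁V₁ − P₂V₂)/(γ−1) = (6209 − 4691)/0.667 = 2276 J.
Step 2 (isochoric): W = 0 (constant volume).
W_total = 2276 + 0 = 2276 J.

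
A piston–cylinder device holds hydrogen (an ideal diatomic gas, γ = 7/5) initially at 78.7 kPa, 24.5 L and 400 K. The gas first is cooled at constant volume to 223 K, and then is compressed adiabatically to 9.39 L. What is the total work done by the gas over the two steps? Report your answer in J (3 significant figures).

W_total ≈ -1260 J

Step 1 (isochoric): W = 0 (constant volume).
After step 1: P = 43.88 kPa (V unchanged).
Step 2 (adiabatic): W = (P₁V₁ − P₂V₂)/(γ−1) = (1075 − 1578)/0.4 = -1257 J.
W_total = 0 − 1257 = -1257 J.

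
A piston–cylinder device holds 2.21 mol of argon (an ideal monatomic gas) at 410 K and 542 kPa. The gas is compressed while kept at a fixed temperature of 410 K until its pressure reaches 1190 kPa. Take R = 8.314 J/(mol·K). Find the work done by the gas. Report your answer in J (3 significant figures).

W ≈ -5920 J

Isothermal process: W = nRT ln(V₂/V₁) = nRT ln(P₁/P₂).
W = (2.21)(8.314)(410) × ln(542/1190)
  = 7533 × ln(0.4555) = 7533 × -0.7864
W_by_gas = -5925 J.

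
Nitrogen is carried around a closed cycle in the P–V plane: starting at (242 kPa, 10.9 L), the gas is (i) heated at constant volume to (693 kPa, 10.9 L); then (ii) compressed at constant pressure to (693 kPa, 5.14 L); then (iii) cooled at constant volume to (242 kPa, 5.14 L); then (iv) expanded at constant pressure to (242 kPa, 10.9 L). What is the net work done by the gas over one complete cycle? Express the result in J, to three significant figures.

W_net ≈ -2600 J

Constant-volume legs do no work.
W(ii) = (693)(5.14 − 10.9) = -3992 J; W(iv) = (242)(10.9 − 5.14) = 1394 J.
W_net = -3992 + 1394 = -2598 J (the counter-clockwise enclosed area).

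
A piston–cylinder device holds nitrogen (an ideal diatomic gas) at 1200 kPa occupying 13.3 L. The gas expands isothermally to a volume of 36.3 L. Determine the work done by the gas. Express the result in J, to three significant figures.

Isothermal: W = nRT ln(V₂/V₁) = P₁V₁ ln(V₂/V₁).
P₁V₁ = (1200 kPa)(13.3 L) = 15960 J.
W = 15960 × ln(36.3/13.3) = 15960 × 1.004
W_by_gas = 16025 J.

W ≈ 16000 J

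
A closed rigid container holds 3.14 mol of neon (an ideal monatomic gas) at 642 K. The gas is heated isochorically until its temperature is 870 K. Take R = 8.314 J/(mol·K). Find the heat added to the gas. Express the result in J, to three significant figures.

Constant volume ⇒ W = 0, so Q = ΔU = nCᵥΔT with Cᵥ = 3R/2 = 12.47 J/(mol·K).
ΔU = (3.14)(12.47)(870 − 642) = 8928 J.

Q ≈ 8930 J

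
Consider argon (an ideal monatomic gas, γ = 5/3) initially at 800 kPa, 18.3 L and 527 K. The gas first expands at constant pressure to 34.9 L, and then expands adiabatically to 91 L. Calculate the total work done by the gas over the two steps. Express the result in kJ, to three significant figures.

Step 1 (isobaric): W = PΔV = (800 kPa)(34.9 − 18.3 L) = 13280 J.
After step 1: P = 800 kPa, V = 34.9 L, T = 1005 K.
Step 2 (adiabatic): W = (P₁V₁ − P₂V₂)/(γ−1) = (27920 − 14738)/0.667 = 19773 J.
W_total = 13280 + 19773 = 33053 J.

W_total ≈ 33.1 kJ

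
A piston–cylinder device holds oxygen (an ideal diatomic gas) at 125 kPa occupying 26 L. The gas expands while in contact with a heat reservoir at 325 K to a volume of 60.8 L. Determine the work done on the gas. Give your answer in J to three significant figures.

Isothermal: W = nRT ln(V₂/V₁) = P₁V₁ ln(V₂/V₁).
P₁V₁ = (125 kPa)(26 L) = 3250 J.
W = 3250 × ln(60.8/26) = 3250 × 0.8495
W_by_gas = 2761 J; work on gas = −W_by = -2761 J.

W ≈ -2760 J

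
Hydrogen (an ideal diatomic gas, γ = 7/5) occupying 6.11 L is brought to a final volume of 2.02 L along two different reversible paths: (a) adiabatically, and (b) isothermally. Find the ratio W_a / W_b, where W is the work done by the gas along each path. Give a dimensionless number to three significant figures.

W_a / W_b ≈ 1.26

Path (a) adiabatic: W = P₁V₁(1 − (V₁/V₂)^(γ−1))/(γ−1) → W_a/(P₁V₁) = -1.392.
Path (b) isothermal: W = P₁V₁ ln(V₂/V₁) → W_b/(P₁V₁) = -1.107.
W_a / W_b = -1.392 / -1.107 = 1.258.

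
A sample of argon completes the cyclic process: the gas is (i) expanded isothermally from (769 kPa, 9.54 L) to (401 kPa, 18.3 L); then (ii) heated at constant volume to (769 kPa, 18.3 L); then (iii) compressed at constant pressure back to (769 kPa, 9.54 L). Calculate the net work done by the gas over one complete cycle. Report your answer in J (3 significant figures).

W_net ≈ -1960 J

Leg (i): W = PᵢVᵢ ln(V_f/Vᵢ) = (7336) ln(18.3/9.54) = 4779 J.
Leg (ii): W = 0.
Leg (iii): W = PΔV = (769)(9.54 − 18.3) = -6736 J.
W_net = 4779 − 6736 = -1958 J.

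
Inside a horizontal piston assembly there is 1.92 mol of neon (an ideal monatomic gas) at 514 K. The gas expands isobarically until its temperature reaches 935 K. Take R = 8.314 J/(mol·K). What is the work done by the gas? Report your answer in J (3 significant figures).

Isobaric: W = P ΔV = nR ΔT.
W = (1.92)(8.314)(935 − 514) = 6720 J.

W ≈ 6720 J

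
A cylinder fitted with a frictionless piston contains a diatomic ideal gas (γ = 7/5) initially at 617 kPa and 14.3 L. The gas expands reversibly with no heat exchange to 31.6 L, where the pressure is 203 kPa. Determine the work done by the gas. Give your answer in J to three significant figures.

W ≈ 6020 J

Adiabatic: W = (P₁V₁ − P₂V₂)/(γ − 1) with γ = 7/5.
P₁V₁ = 8823 J, P₂V₂ = 6415 J.
W = (8823 − 6415) / 0.4 = 6021 J.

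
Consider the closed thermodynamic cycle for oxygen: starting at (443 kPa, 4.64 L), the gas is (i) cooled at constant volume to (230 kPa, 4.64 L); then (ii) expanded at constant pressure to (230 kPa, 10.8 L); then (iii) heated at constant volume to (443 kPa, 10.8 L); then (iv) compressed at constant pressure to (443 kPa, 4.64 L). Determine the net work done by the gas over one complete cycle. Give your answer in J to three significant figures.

W_net ≈ -1310 J

Constant-volume legs do no work.
W(ii) = (230)(10.8 − 4.64) = 1417 J; W(iv) = (443)(4.64 − 10.8) = -2729 J.
W_net = 1417 − 2729 = -1312 J (the counter-clockwise enclosed area).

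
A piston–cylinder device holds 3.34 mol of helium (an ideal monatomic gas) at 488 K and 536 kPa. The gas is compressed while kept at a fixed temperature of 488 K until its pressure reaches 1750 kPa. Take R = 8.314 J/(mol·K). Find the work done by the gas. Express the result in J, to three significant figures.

Isothermal process: W = nRT ln(V₂/V₁) = nRT ln(P₁/P₂).
W = (3.34)(8.314)(488) × ln(536/1750)
  = 13551 × ln(0.3063) = 13551 × -1.183
W_by_gas = -16034 J.

W ≈ -16000 J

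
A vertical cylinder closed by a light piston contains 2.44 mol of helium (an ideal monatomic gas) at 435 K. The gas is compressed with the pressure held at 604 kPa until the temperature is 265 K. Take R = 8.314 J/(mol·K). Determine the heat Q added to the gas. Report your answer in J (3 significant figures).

Isobaric: W = nRΔT = (2.44)(8.314)(-170) = -3449 J.
ΔU = nCᵥΔT with Cᵥ = 3R/2: ΔU = (2.44)(12.47)(-170) = -5173 J.
Q = ΔU + W = -5173 − 3449 = -8622 J.

Q ≈ -8620 J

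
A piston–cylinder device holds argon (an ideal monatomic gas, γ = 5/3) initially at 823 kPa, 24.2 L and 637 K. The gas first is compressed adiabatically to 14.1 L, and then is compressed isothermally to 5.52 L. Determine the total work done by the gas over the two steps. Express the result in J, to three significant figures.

Step 1 (adiabatic): W = (P₁V₁ − P₂V₂)/(γ−1) = (19917 − 28550)/0.667 = -12951 J.
After step 1: P = 2025 kPa, V = 14.1 L, T = 913.1 K.
Step 2 (isothermal): W = P₁V₁ ln(V₂/V₁) = (28550) ln(5.52/14.1) = -26775 J.
W_total = -12951 − 26775 = -39725 J.

W_total ≈ -39700 J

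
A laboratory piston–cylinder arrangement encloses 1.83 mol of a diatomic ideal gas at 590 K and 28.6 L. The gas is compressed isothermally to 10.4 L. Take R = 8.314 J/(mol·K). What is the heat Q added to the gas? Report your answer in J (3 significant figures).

Isothermal ⇒ ΔU = 0, so Q = W = nRT ln(V₂/V₁).
Q = (1.83)(8.314)(590) ln(10.4/28.6) = 8977 × -1.012 = -9081 J.

Q ≈ -9080 J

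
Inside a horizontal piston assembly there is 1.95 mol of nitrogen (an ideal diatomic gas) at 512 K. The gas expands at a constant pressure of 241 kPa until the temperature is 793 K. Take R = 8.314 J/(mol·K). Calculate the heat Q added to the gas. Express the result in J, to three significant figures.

Isobaric: W = nRΔT = (1.95)(8.314)(281) = 4556 J.
ΔU = nCᵥΔT with Cᵥ = 5R/2: ΔU = (1.95)(20.79)(281) = 11389 J.
Q = ΔU + W = 11389 + 4556 = 15945 J.

Q ≈ 15900 J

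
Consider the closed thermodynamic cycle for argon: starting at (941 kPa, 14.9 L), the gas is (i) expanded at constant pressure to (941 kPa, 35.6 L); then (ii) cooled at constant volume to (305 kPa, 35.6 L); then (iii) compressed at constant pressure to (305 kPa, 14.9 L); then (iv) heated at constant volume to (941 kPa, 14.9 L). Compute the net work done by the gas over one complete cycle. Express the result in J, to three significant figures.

Constant-volume legs do no work.
W(i) = (941)(35.6 − 14.9) = 19479 J; W(iii) = (305)(14.9 − 35.6) = -6314 J.
W_net = 19479 − 6314 = 13165 J (the clockwise enclosed area).

W_net ≈ 13200 J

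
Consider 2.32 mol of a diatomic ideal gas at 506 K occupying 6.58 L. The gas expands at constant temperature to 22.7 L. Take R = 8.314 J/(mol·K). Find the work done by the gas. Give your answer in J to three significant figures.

Isothermal: W = nRT ln(V₂/V₁).
W = (2.32)(8.314)(506) × ln(22.7/6.58)
  = 9760 × 1.238
W_by_gas = 12086 J.

W ≈ 12100 J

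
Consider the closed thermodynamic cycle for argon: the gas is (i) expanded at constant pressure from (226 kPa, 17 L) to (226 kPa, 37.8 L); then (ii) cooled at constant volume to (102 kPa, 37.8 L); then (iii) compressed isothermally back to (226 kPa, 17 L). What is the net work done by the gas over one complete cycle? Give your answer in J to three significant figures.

Leg (i): W = PΔV = (226)(37.8 − 17) = 4701 J.
Leg (ii): W = 0.
Leg (iii): W = PᵢVᵢ ln(V_f/Vᵢ) = (3856) ln(17/37.8) = -3081 J.
W_net = 4701 − 3081 = 1620 J.

W_net ≈ 1620 J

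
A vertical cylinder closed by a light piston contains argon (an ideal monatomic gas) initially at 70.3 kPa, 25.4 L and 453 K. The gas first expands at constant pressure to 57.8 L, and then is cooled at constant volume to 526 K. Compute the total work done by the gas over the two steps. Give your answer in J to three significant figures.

W_total ≈ 2280 J

Step 1 (isobaric): W = PΔV = (70.3 kPa)(57.8 − 25.4 L) = 2278 J.
Step 2 (isochoric): W = 0 (constant volume).
W_total = 2278 + 0 = 2278 J.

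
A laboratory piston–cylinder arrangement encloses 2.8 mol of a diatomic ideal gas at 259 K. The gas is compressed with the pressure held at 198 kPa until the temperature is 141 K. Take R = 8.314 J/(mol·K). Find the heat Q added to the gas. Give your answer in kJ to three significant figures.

Q ≈ -9.61 kJ

Isobaric: W = nRΔT = (2.8)(8.314)(-118) = -2747 J.
ΔU = nCᵥΔT with Cᵥ = 5R/2: ΔU = (2.8)(20.79)(-118) = -6867 J.
Q = ΔU + W = -6867 − 2747 = -9614 J.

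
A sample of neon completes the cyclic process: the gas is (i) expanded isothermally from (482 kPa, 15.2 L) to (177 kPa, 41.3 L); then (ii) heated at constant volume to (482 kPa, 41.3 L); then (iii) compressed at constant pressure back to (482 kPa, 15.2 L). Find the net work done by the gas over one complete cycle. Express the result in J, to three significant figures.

Leg (i): W = PᵢVᵢ ln(V_f/Vᵢ) = (7326) ln(41.3/15.2) = 7323 J.
Leg (ii): W = 0.
Leg (iii): W = PΔV = (482)(15.2 − 41.3) = -12580 J.
W_net = 7323 − 12580 = -5257 J.

W_net ≈ -5260 J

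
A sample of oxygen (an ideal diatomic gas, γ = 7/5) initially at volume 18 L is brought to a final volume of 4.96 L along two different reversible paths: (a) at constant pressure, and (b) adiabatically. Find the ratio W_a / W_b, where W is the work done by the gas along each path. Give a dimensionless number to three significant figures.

Path (a) isobaric: W = P₁(V₂ − V₁) → W_a/(P₁V₁) = -0.7244.
Path (b) adiabatic: W = P₁V₁(1 − (V₁/V₂)^(γ−1))/(γ−1) → W_b/(P₁V₁) = -1.687.
W_a / W_b = -0.7244 / -1.687 = 0.4295.

W_a / W_b ≈ 0.430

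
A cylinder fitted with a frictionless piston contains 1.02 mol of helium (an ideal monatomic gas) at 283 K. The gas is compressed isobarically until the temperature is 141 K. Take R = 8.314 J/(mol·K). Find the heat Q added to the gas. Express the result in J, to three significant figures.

Isobaric: W = nRΔT = (1.02)(8.314)(-142) = -1204 J.
ΔU = nCᵥΔT with Cᵥ = 3R/2: ΔU = (1.02)(12.47)(-142) = -1806 J.
Q = ΔU + W = -1806 − 1204 = -3010 J.

Q ≈ -3010 J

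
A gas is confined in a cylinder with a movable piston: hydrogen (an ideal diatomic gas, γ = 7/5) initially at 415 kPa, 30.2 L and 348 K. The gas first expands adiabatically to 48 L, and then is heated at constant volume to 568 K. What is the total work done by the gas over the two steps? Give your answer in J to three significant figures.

Step 1 (adiabatic): W = (P₁V₁ − P₂V₂)/(γ−1) = (12533 − 10413)/0.4 = 5301 J.
Step 2 (isochoric): W = 0 (constant volume).
W_total = 5301 + 0 = 5301 J.

W_total ≈ 5300 J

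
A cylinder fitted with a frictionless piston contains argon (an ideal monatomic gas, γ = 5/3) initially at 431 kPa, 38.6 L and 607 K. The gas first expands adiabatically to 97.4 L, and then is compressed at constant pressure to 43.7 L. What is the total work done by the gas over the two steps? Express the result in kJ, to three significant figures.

W_total ≈ 6.54 kJ

Step 1 (adiabatic): W = (P₁V₁ − P₂V₂)/(γ−1) = (16637 − 8976)/0.667 = 11491 J.
After step 1: P = 92.16 kPa, V = 97.4 L, T = 327.5 K.
Step 2 (isobaric): W = PΔV = (92.16 kPa)(43.7 − 97.4 L) = -4949 J.
W_total = 11491 − 4949 = 6542 J.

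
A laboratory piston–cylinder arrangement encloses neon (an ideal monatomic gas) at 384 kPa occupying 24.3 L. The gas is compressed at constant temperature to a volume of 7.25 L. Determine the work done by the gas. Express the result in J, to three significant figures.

Isothermal: W = nRT ln(V₂/V₁) = P₁V₁ ln(V₂/V₁).
P₁V₁ = (384 kPa)(24.3 L) = 9331 J.
W = 9331 × ln(7.25/24.3) = 9331 × -1.209
W_by_gas = -11286 J.

W ≈ -11300 J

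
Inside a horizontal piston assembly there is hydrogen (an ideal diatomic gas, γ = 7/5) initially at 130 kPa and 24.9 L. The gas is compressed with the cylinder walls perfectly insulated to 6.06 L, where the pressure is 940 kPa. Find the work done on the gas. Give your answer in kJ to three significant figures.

Adiabatic: W = (P₁V₁ − P₂V₂)/(γ − 1) with γ = 7/5.
P₁V₁ = 3237 J, P₂V₂ = 5696 J.
W = (3237 − 5696) / 0.4 = -6149 J.
Work on gas = −W_by = 6149 J.

W ≈ 6.15 kJ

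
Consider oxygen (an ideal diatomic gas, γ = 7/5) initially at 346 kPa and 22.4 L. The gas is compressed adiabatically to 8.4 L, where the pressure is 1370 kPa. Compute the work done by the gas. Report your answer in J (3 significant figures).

Adiabatic: W = (P₁V₁ − P₂V₂)/(γ − 1) with γ = 7/5.
P₁V₁ = 7750 J, P₂V₂ = 11508 J.
W = (7750 − 11508) / 0.4 = -9394 J.

W ≈ -9390 J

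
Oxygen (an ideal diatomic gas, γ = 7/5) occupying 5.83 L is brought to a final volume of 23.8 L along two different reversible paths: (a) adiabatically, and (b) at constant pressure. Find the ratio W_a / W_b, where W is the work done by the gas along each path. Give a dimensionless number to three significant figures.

W_a / W_b ≈ 0.349

Path (a) adiabatic: W = P₁V₁(1 − (V₁/V₂)^(γ−1))/(γ−1) → W_a/(P₁V₁) = 1.076.
Path (b) isobaric: W = P₁(V₂ − V₁) → W_b/(P₁V₁) = 3.082.
W_a / W_b = 1.076 / 3.082 = 0.349.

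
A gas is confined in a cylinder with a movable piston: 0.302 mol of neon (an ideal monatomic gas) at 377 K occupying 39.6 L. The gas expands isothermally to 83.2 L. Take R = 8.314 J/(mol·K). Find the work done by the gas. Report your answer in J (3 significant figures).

W ≈ 703 J

Isothermal: W = nRT ln(V₂/V₁).
W = (0.302)(8.314)(377) × ln(83.2/39.6)
  = 946.6 × 0.7424
W_by_gas = 702.8 J.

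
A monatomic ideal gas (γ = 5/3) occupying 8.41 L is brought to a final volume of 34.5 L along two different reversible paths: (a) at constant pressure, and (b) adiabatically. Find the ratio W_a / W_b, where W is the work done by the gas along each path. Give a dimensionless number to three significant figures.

W_a / W_b ≈ 3.39

Path (a) isobaric: W = P₁(V₂ − V₁) → W_a/(P₁V₁) = 3.102.
Path (b) adiabatic: W = P₁V₁(1 − (V₁/V₂)^(γ−1))/(γ−1) → W_b/(P₁V₁) = 0.9147.
W_a / W_b = 3.102 / 0.9147 = 3.392.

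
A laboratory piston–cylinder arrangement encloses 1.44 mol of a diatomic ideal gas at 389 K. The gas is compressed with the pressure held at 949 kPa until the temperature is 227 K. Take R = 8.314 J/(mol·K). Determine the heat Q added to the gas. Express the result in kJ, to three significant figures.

Q ≈ -6.79 kJ

Isobaric: W = nRΔT = (1.44)(8.314)(-162) = -1939 J.
ΔU = nCᵥΔT with Cᵥ = 5R/2: ΔU = (1.44)(20.79)(-162) = -4849 J.
Q = ΔU + W = -4849 − 1939 = -6788 J.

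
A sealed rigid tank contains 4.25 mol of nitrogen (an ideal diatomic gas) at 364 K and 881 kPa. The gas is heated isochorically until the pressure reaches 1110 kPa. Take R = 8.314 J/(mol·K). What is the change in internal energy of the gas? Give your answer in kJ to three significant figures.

Constant volume ⇒ W = 0, so Q = ΔU = nCᵥΔT with Cᵥ = 5R/2 = 20.79 J/(mol·K).
At constant V, T₂/T₁ = P₂/P₁ ⇒ ΔT = T₁(P₂/P₁ − 1) = 364·(1110/881 − 1) = 94.62 K.
ΔU = (4.25)(20.79)(94.62) = 8358 J.

ΔU ≈ 8.36 kJ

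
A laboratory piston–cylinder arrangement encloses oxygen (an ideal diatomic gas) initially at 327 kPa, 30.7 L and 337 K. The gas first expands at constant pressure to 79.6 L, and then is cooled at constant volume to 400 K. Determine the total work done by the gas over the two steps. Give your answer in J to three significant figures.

Step 1 (isobaric): W = PΔV = (327 kPa)(79.6 − 30.7 L) = 15990 J.
Step 2 (isochoric): W = 0 (constant volume).
W_total = 15990 + 0 = 15990 J.

W_total ≈ 16000 J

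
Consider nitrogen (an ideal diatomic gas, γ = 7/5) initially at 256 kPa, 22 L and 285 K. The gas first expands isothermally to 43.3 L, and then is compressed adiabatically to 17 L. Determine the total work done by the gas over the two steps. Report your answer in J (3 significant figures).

W_total ≈ -2570 J

Step 1 (isothermal): W = P₁V₁ ln(V₂/V₁) = (5632) ln(43.3/22) = 3813 J.
After step 1: P = 130.1 kPa, V = 43.3 L, T = 285 K.
Step 2 (adiabatic): W = (P₁V₁ − P₂V₂)/(γ−1) = (5632 − 8186)/0.4 = -6385 J.
W_total = 3813 − 6385 = -2572 J.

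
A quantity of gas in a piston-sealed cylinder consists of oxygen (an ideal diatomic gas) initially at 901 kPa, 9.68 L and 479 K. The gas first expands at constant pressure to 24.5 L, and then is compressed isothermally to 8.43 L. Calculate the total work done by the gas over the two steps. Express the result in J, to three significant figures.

Step 1 (isobaric): W = PΔV = (901 kPa)(24.5 − 9.68 L) = 13353 J.
After step 1: P = 901 kPa, V = 24.5 L, T = 1212 K.
Step 2 (isothermal): W = P₁V₁ ln(V₂/V₁) = (22074) ln(8.43/24.5) = -23551 J.
W_total = 13353 − 23551 = -10198 J.

W_total ≈ -10200 J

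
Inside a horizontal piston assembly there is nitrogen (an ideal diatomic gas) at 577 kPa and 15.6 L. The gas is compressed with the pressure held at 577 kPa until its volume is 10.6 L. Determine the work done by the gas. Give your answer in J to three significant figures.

W ≈ -2880 J

Isobaric: W = P ΔV.
W = (577 kPa)(10.6 − 15.6 L) = (577)(-5) = -2885 J.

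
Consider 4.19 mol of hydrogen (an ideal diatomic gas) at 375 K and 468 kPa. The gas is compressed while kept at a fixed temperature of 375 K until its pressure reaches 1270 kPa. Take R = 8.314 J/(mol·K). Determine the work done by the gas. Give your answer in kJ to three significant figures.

W ≈ -13.0 kJ

Isothermal process: W = nRT ln(V₂/V₁) = nRT ln(P₁/P₂).
W = (4.19)(8.314)(375) × ln(468/1270)
  = 13063 × ln(0.3685) = 13063 × -0.9983
W_by_gas = -13041 J.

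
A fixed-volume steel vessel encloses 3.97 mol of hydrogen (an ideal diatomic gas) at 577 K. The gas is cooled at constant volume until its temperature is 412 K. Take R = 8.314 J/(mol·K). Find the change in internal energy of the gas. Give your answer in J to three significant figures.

Constant volume ⇒ W = 0, so Q = ΔU = nCᵥΔT with Cᵥ = 5R/2 = 20.79 J/(mol·K).
ΔU = (3.97)(20.79)(412 − 577) = -13615 J.

ΔU ≈ -13600 J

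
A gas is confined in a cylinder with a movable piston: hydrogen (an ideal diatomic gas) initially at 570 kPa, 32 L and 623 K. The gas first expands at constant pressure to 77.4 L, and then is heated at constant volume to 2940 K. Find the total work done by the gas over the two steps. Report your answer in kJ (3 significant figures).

Step 1 (isobaric): W = PΔV = (570 kPa)(77.4 − 32 L) = 25878 J.
Step 2 (isochoric): W = 0 (constant volume).
W_total = 25878 + 0 = 25878 J.

W_total ≈ 25.9 kJ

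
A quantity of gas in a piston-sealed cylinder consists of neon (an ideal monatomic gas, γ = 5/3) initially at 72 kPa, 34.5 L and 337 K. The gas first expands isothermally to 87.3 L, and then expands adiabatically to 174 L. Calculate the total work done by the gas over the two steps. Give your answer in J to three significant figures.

Step 1 (isothermal): W = P₁V₁ ln(V₂/V₁) = (2484) ln(87.3/34.5) = 2306 J.
After step 1: P = 28.45 kPa, V = 87.3 L, T = 337 K.
Step 2 (adiabatic): W = (P₁V₁ − P₂V₂)/(γ−1) = (2484 − 1568)/0.667 = 1373 J.
W_total = 2306 + 1373 = 3679 J.

W_total ≈ 3680 J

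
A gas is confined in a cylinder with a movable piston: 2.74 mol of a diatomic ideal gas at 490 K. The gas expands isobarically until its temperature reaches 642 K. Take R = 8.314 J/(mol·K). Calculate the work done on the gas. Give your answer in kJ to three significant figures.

Isobaric: W = P ΔV = nR ΔT.
W = (2.74)(8.314)(642 − 490) = 3463 J.
Work on gas = −W_by = -3463 J.

W ≈ -3.46 kJ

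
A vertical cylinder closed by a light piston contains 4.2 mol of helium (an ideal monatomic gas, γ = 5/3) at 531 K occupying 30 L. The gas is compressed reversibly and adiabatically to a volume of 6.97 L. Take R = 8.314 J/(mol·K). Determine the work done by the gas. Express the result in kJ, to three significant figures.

W ≈ -45.8 kJ

Adiabatic: TV^(γ−1) = const with γ = 5/3.
T₂ = T₁ (V₁/V₂)^(γ−1) = 531 × (30/6.97)^0.667 = 531 × 2.646 = 1405 K.
W_by = nCᵥ(T₁ − T₂) = (4.2)(12.47)(531 − 1405) = -45780 J.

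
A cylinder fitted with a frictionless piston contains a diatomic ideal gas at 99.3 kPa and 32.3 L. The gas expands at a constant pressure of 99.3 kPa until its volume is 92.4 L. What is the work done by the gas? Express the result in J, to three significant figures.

Isobaric: W = P ΔV.
W = (99.3 kPa)(92.4 − 32.3 L) = (99.3)(60.1) = 5968 J.

W ≈ 5970 J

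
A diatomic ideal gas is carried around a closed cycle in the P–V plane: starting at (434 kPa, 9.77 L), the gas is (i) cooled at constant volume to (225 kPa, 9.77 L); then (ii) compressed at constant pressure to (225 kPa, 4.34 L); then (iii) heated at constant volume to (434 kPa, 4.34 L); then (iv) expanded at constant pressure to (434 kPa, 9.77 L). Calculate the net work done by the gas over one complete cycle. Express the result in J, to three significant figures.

Constant-volume legs do no work.
W(ii) = (225)(4.34 − 9.77) = -1222 J; W(iv) = (434)(9.77 − 4.34) = 2357 J.
W_net = -1222 + 2357 = 1135 J (the clockwise enclosed area).

W_net ≈ 1130 J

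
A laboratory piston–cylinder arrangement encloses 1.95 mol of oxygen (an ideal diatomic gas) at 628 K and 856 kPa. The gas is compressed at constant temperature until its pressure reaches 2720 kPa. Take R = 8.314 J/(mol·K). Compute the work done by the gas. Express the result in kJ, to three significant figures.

W ≈ -11.8 kJ

Isothermal process: W = nRT ln(V₂/V₁) = nRT ln(P₁/P₂).
W = (1.95)(8.314)(628) × ln(856/2720)
  = 10181 × ln(0.3147) = 10181 × -1.156
W_by_gas = -11771 J.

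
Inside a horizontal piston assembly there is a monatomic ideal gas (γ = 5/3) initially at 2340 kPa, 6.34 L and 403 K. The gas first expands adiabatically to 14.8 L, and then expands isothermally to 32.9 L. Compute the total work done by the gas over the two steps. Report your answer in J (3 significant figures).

W_total ≈ 16300 J

Step 1 (adiabatic): W = (P₁V₁ − P₂V₂)/(γ−1) = (14836 − 8431)/0.667 = 9608 J.
After step 1: P = 569.6 kPa, V = 14.8 L, T = 229 K.
Step 2 (isothermal): W = P₁V₁ ln(V₂/V₁) = (8431) ln(32.9/14.8) = 6735 J.
W_total = 9608 + 6735 = 16342 J.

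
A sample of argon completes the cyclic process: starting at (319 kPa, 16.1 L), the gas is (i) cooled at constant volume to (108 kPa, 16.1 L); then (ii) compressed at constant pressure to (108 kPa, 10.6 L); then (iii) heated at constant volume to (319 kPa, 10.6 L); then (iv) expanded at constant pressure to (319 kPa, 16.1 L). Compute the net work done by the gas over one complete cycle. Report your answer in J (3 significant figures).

W_net ≈ 1160 J

Constant-volume legs do no work.
W(ii) = (108)(10.6 − 16.1) = -594 J; W(iv) = (319)(16.1 − 10.6) = 1755 J.
W_net = -594 + 1755 = 1161 J (the clockwise enclosed area).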